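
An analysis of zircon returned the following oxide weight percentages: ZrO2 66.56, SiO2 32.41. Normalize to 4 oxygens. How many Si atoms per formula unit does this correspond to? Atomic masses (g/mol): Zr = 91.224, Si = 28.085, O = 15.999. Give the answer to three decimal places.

0.999 Si apfu

ZrO2 (M=123.222): mol = 0.54016; Zr = 0.54016, O = 1.08032.
SiO2 (M=60.083): mol = 0.53942; Si = 0.53942, O = 1.07884.
ΣO = 2.15916; factor = 4/ΣO = 1.85257.
Si apfu = 0.53942 × 1.85257 = 0.999.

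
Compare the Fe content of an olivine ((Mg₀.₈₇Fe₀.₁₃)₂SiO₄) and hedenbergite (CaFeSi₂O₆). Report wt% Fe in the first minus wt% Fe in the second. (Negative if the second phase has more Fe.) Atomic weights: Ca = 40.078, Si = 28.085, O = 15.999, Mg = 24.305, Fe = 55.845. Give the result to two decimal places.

M((Mg₀.₈₇Fe₀.₁₃)₂SiO₄) = 148.891 g/mol, so wt% Fe = 14.520/148.891 × 100 = 9.75%.
M(CaFeSi₂O₆) = 248.087 g/mol, so wt% Fe = 55.845/248.087 × 100 = 22.51%.
9.75 − 22.51 = -12.76 pp.

-12.76 percentage points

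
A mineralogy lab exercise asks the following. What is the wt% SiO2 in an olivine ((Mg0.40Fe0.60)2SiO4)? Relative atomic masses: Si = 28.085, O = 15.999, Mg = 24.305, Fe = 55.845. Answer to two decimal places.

33.65 wt%

M((Mg0.40Fe0.60)2SiO4) = 178.539 g/mol; M(SiO2) = 60.083 g/mol.
Moles SiO2 per formula unit = 1 Si ÷ 1 = 1.0000.
SiO2 fraction = (1.0000 × 60.083) / 178.539 = 60.083/178.539 = 0.3365.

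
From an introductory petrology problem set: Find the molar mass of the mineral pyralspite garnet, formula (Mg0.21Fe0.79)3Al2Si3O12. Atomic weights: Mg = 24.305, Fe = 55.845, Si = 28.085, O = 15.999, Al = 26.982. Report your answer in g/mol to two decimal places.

477.87 g/mol

M = 0.63×24.305 + 2.37×55.845 + 2×26.982 + 3×28.085 + 12×15.999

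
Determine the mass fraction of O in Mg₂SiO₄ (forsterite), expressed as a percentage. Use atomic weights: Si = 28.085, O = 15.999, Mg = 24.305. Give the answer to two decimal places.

Molar mass of Mg₂SiO₄: 2·24.305 + 1·28.085 + 4·15.999 = 140.691 g/mol.
Mass of O per formula unit: 4 × 15.999 = 63.996 g.
Weight fraction O = 63.996 / 140.691 = 0.4549.

45.49 weight percent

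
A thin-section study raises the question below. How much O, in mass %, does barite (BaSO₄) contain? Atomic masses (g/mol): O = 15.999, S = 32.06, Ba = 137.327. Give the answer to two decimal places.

Formula mass = 1×137.327 + 1×32.06 + 4×15.999 = 233.383 g/mol, of which 63.996 g is O.
So O makes up 63.996/233.383 = 0.2742 of the mass, i.e. 27.42%.

27.42 mass %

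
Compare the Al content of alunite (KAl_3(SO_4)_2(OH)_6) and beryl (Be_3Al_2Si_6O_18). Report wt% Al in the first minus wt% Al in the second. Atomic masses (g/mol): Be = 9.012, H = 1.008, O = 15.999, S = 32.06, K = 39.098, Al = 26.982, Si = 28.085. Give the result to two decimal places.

First mineral: 80.946 g Al in 414.198 g formula = 19.54 wt% Al.
Second mineral: 53.964 g Al in 537.492 g formula = 10.04 wt% Al.
19.54% − 10.04% gives a difference of 9.50 percentage points.

9.50 percentage points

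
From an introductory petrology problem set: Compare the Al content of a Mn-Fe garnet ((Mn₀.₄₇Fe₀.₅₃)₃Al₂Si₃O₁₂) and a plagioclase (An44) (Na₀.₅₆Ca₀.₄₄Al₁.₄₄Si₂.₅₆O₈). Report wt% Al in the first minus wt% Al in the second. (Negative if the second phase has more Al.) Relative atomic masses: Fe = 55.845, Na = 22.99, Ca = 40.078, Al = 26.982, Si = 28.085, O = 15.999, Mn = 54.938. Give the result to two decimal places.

-3.56 percentage points

M((Mn₀.₄₇Fe₀.₅₃)₃Al₂Si₃O₁₂) = 496.463 g/mol, so wt% Al = 53.964/496.463 × 100 = 10.87%.
M(Na₀.₅₆Ca₀.₄₄Al₁.₄₄Si₂.₅₆O₈) = 269.252 g/mol, so wt% Al = 38.854/269.252 × 100 = 14.43%.
10.87 − 14.43 = -3.56 pp.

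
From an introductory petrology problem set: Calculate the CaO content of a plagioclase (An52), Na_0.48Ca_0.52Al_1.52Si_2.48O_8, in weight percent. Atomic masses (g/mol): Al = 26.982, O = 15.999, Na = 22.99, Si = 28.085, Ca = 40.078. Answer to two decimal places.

Molar mass of Na_0.48Ca_0.52Al_1.52Si_2.48O_8 = 0.48*22.99 + 0.52*40.078 + 1.52*26.982 + 2.48*28.085 + 8*15.999 = 270.531 g/mol.
Each formula unit contains 0.52 Ca, equivalent to 0.52/1 = 0.5200 mol CaO.
M(CaO) = 1×40.078 + 1×15.999 = 56.077 g/mol.
Mass of CaO per formula unit = 0.5200 × 56.077 = 29.160 g.
CaO wt% = 29.160 / 270.531 × 100 = 10.78%.

10.78 wt%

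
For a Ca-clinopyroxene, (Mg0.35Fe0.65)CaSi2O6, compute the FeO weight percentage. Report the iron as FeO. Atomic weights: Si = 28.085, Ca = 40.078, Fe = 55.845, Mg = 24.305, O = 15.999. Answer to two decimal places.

19.70 wt%

M((Mg0.35Fe0.65)CaSi2O6) = 237.048 g/mol; M(FeO) = 71.844 g/mol.
Moles FeO per formula unit = 0.65 Fe ÷ 1 = 0.6500.
FeO fraction = (0.6500 × 71.844) / 237.048 = 46.699/237.048 = 0.1970.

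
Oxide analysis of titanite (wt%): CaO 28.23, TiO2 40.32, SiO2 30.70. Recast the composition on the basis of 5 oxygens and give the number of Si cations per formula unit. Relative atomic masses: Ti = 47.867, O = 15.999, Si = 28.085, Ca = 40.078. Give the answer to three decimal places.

CaO: 28.23/56.077 = 0.50341 mol → 0.50341 mol Ca, 0.50341 mol O.
TiO2: 40.32/79.865 = 0.50485 mol → 0.50485 mol Ti, 1.00970 mol O.
SiO2: 30.70/60.083 = 0.51096 mol → 0.51096 mol Si, 1.02192 mol O.
Total oxygen = 2.53503 mol. Normalization factor = 5/2.53503 = 1.97236.
Si per 5 O = 0.51096 × 1.97236 = 1.008.

1.008 Si apfu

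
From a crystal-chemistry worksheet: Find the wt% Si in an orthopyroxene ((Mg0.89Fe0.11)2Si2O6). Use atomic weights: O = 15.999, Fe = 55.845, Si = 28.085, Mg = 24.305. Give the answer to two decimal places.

M((Mg0.89Fe0.11)2Si2O6) = 207.713 g/mol.
Si contributes 2 × 28.085 = 56.170 g per mole.
56.170/207.713 = 0.2704 → 27.04%.

27.04 wt%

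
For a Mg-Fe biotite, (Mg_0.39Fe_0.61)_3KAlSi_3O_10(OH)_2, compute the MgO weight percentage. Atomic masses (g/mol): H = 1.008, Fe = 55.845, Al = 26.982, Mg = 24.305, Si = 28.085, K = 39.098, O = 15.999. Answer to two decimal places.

Formula mass = 474.972 g/mol.
1.17 Mg → 1.1700 mol MgO per formula unit; M(MgO) = 40.304, so MgO mass = 47.156 g.
47.156/474.972 × 100 = 9.93 wt%.

9.93 wt%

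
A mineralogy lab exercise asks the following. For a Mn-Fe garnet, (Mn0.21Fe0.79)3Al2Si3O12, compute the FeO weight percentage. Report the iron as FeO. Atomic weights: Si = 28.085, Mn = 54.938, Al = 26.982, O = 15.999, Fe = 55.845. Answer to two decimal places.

Formula mass = 497.171 g/mol.
2.37 Fe → 2.3700 mol FeO per formula unit; M(FeO) = 71.844, so FeO mass = 170.270 g.
170.270/497.171 × 100 = 34.25 wt%.

34.25 wt%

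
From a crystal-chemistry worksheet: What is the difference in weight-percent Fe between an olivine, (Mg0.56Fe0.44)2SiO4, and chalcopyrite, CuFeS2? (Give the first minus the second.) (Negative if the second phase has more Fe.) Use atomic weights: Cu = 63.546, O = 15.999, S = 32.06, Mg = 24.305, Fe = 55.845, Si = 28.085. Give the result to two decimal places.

Fe in (Mg0.56Fe0.44)2SiO4: molar mass 168.446 g/mol; 0.88×55.845 = 49.144 g → 29.17 wt%.
Fe in CuFeS2: molar mass 183.511 g/mol; 1×55.845 = 55.845 g → 30.43 wt%.
Difference = 29.17 − 30.43 = -1.26 percentage points.

-1.26 percentage points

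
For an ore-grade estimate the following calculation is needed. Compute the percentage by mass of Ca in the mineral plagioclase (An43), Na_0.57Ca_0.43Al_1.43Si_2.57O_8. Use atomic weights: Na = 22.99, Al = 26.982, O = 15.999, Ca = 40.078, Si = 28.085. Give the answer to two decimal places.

Formula mass = 0.57·22.99 + 0.43·40.078 + 1.43·26.982 + 2.57·28.085 + 8·15.999 = 269.093 g/mol, of which 17.234 g is Ca.
So Ca makes up 17.234/269.093 = 0.0640 of the mass, i.e. 6.40%.

6.40 mass %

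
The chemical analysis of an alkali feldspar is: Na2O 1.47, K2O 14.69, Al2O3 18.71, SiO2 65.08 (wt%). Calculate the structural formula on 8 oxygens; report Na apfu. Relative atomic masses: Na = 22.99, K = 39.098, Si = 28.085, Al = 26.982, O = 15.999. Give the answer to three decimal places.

Na2O: 1.47/61.979 = 0.02372 mol → 0.04744 mol Na, 0.02372 mol O.
K2O: 14.69/94.195 = 0.15595 mol → 0.31190 mol K, 0.15595 mol O.
Al2O3: 18.71/101.961 = 0.18350 mol → 0.36700 mol Al, 0.55050 mol O.
SiO2: 65.08/60.083 = 1.08317 mol → 1.08317 mol Si, 2.16634 mol O.
Total oxygen = 2.89651 mol. Normalization factor = 8/2.89651 = 2.76194.
Na per 8 O = 0.04744 × 2.76194 = 0.131.

0.131 Na apfu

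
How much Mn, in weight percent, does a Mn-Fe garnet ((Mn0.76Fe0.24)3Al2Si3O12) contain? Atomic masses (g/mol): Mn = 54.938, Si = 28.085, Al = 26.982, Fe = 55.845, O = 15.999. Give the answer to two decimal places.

M((Mn0.76Fe0.24)3Al2Si3O12) = 495.674 g/mol.
Mn contributes 2.28 × 54.938 = 125.259 g per mole.
125.259/495.674 = 0.2527 → 25.27%.

25.27 weight percent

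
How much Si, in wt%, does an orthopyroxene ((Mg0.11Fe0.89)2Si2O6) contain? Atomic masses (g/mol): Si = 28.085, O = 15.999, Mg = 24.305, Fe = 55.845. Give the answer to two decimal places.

21.86 wt%

Molar mass of (Mg0.11Fe0.89)2Si2O6: 0.22*24.305 + 1.78*55.845 + 2*28.085 + 6*15.999 = 256.915 g/mol.
Mass of Si per formula unit: 2 × 28.085 = 56.170 g.
Weight fraction Si = 56.170 / 256.915 = 0.2186.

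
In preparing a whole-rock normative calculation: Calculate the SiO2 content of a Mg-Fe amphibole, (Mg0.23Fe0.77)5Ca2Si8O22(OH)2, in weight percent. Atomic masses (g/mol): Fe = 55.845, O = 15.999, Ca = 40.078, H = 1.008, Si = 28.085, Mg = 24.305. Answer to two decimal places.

Formula mass = 933.782 g/mol.
8 Si → 8.0000 mol SiO2 per formula unit; M(SiO2) = 60.083, so SiO2 mass = 480.664 g.
480.664/933.782 × 100 = 51.47 wt%.

51.47 wt%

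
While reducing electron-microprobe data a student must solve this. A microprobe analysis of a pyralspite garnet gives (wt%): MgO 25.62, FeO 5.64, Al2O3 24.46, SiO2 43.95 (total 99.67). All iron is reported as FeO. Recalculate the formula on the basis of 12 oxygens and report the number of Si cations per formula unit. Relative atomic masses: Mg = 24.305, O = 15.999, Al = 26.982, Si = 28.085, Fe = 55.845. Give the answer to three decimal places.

MgO (M=40.304): mol = 0.63567; Mg = 0.63567, O = 0.63567.
FeO (M=71.844): mol = 0.07850; Fe = 0.07850, O = 0.07850.
Al2O3 (M=101.961): mol = 0.23990; Al = 0.47980, O = 0.71970.
SiO2 (M=60.083): mol = 0.73149; Si = 0.73149, O = 1.46298.
ΣO = 2.89685; factor = 12/ΣO = 4.14243.
Si apfu = 0.73149 × 4.14243 = 3.030.

3.030 Si apfu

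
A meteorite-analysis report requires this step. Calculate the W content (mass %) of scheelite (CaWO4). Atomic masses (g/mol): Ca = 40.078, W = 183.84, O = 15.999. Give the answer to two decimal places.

Molar mass of CaWO4: 1*40.078 + 1*183.84 + 4*15.999 = 287.914 g/mol.
Mass of W per formula unit: 1 × 183.84 = 183.840 g.
Weight fraction W = 183.840 / 287.914 = 0.6385.

63.85 mass %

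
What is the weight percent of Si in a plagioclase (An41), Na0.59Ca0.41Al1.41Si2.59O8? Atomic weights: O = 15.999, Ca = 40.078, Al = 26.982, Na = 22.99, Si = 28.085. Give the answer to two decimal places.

Molar mass of Na0.59Ca0.41Al1.41Si2.59O8: 0.59×22.99 + 0.41×40.078 + 1.41×26.982 + 2.59×28.085 + 8×15.999 = 268.773 g/mol.
Mass of Si per formula unit: 2.59 × 28.085 = 72.740 g.
Weight fraction Si = 72.740 / 268.773 = 0.2706.

27.06 mass %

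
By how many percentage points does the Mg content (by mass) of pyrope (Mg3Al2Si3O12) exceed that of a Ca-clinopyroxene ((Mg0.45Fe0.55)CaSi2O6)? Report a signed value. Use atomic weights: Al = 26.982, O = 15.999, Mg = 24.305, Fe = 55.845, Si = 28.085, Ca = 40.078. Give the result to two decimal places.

Mg in Mg3Al2Si3O12: molar mass 403.122 g/mol; 3×24.305 = 72.915 g → 18.09 wt%.
Mg in (Mg0.45Fe0.55)CaSi2O6: molar mass 233.894 g/mol; 0.45×24.305 = 10.937 g → 4.68 wt%.
Difference = 18.09 − 4.68 = 13.41 percentage points.

13.41 percentage points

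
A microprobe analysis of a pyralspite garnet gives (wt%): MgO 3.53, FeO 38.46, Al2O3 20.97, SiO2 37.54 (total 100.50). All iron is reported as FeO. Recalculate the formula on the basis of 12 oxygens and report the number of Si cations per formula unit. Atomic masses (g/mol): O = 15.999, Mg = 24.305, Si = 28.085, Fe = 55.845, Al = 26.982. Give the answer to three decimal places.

3.012 Si apfu

MgO (M=40.304): mol = 0.08758; Mg = 0.08758, O = 0.08758.
FeO (M=71.844): mol = 0.53533; Fe = 0.53533, O = 0.53533.
Al2O3 (M=101.961): mol = 0.20567; Al = 0.41134, O = 0.61701.
SiO2 (M=60.083): mol = 0.62480; Si = 0.62480, O = 1.24960.
ΣO = 2.48952; factor = 12/ΣO = 4.82021.
Si apfu = 0.62480 × 4.82021 = 3.012.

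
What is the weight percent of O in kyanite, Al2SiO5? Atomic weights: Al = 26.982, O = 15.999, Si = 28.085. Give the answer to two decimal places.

Molar mass of Al2SiO5: 2·26.982 + 1·28.085 + 5·15.999 = 162.044 g/mol.
Mass of O per formula unit: 5 × 15.999 = 79.995 g.
Weight fraction O = 79.995 / 162.044 = 0.4937.

49.37 wt%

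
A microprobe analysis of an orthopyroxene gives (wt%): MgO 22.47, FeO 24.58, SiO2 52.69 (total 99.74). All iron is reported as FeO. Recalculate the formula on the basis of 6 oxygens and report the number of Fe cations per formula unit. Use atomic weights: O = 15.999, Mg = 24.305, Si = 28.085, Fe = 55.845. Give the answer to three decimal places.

0.774 Fe apfu

MgO: 22.47/40.304 = 0.55751 mol → 0.55751 mol Mg, 0.55751 mol O.
FeO: 24.58/71.844 = 0.34213 mol → 0.34213 mol Fe, 0.34213 mol O.
SiO2: 52.69/60.083 = 0.87695 mol → 0.87695 mol Si, 1.75390 mol O.
Total oxygen = 2.65354 mol. Normalization factor = 6/2.65354 = 2.26113.
Fe per 6 O = 0.34213 × 2.26113 = 0.774.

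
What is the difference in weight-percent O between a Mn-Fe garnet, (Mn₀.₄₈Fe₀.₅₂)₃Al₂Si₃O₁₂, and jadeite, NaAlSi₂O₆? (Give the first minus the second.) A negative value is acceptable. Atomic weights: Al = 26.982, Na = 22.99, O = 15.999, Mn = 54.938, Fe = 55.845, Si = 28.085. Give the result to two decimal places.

O in (Mn₀.₄₈Fe₀.₅₂)₃Al₂Si₃O₁₂: molar mass 496.436 g/mol; 12×15.999 = 191.988 g → 38.67 wt%.
O in NaAlSi₂O₆: molar mass 202.136 g/mol; 6×15.999 = 95.994 g → 47.49 wt%.
Difference = 38.67 − 47.49 = -8.82 percentage points.

-8.82 percentage points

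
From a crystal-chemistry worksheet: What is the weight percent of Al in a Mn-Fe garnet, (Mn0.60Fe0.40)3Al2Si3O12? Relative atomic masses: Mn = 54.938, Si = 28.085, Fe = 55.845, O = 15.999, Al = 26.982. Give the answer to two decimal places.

M((Mn0.60Fe0.40)3Al2Si3O12) = 496.109 g/mol.
Al contributes 2 × 26.982 = 53.964 g per mole.
53.964/496.109 = 0.1088 → 10.88%.

10.88 mass %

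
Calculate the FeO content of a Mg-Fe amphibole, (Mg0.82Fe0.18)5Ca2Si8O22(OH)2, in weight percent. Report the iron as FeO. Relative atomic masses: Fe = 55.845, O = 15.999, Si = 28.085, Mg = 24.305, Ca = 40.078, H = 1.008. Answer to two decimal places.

M((Mg0.82Fe0.18)5Ca2Si8O22(OH)2) = 840.739 g/mol; M(FeO) = 71.844 g/mol.
Moles FeO per formula unit = 0.90 Fe ÷ 1 = 0.9000.
FeO fraction = (0.9000 × 71.844) / 840.739 = 64.660/840.739 = 0.0769.

7.69 wt%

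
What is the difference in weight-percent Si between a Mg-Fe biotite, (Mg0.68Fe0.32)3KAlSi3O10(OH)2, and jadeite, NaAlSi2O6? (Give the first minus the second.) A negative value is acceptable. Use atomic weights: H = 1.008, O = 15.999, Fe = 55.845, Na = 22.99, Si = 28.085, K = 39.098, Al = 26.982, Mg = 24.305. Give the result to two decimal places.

Si in (Mg0.68Fe0.32)3KAlSi3O10(OH)2: molar mass 447.532 g/mol; 3×28.085 = 84.255 g → 18.83 wt%.
Si in NaAlSi2O6: molar mass 202.136 g/mol; 2×28.085 = 56.170 g → 27.79 wt%.
Difference = 18.83 − 27.79 = -8.96 percentage points.

-8.96 percentage points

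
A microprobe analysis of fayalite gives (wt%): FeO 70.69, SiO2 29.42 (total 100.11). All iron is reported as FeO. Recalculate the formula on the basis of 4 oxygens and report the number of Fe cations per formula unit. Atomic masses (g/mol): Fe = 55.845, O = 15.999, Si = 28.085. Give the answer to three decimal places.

FeO (M=71.844): mol = 0.98394; Fe = 0.98394, O = 0.98394.
SiO2 (M=60.083): mol = 0.48966; Si = 0.48966, O = 0.97932.
ΣO = 1.96326; factor = 4/ΣO = 2.03743.
Fe apfu = 0.98394 × 2.03743 = 2.005.

2.005 Fe apfu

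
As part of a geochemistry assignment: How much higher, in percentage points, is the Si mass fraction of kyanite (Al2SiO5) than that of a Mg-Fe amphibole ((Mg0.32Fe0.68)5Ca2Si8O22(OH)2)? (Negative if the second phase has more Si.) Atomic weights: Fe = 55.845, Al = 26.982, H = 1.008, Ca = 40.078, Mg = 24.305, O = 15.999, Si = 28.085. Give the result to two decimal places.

-7.10 percentage points

M(Al2SiO5) = 162.044 g/mol, so wt% Si = 28.085/162.044 × 100 = 17.33%.
M((Mg0.32Fe0.68)5Ca2Si8O22(OH)2) = 919.589 g/mol, so wt% Si = 224.680/919.589 × 100 = 24.43%.
17.33 − 24.43 = -7.10 pp.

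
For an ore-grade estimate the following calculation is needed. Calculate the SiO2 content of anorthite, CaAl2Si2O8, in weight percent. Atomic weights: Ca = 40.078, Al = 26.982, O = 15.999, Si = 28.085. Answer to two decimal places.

M(CaAl2Si2O8) = 278.204 g/mol; M(SiO2) = 60.083 g/mol.
Moles SiO2 per formula unit = 2 Si ÷ 1 = 2.0000.
SiO2 fraction = (2.0000 × 60.083) / 278.204 = 120.166/278.204 = 0.4319.

43.19 wt%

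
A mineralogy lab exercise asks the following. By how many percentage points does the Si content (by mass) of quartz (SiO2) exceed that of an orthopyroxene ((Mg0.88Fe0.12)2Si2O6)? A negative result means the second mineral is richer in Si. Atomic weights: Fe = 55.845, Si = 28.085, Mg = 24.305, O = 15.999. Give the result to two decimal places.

19.78 percentage points

M(SiO2) = 60.083 g/mol, so wt% Si = 28.085/60.083 × 100 = 46.74%.
M((Mg0.88Fe0.12)2Si2O6) = 208.344 g/mol, so wt% Si = 56.170/208.344 × 100 = 26.96%.
46.74 − 26.96 = 19.78 pp.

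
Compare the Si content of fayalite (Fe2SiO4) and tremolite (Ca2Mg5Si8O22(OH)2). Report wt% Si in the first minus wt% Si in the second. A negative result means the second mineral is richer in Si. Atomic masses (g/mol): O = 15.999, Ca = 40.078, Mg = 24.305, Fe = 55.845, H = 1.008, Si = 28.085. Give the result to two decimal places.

First mineral: 28.085 g Si in 203.771 g formula = 13.78 wt% Si.
Second mineral: 224.680 g Si in 812.353 g formula = 27.66 wt% Si.
13.78% − 27.66% gives a difference of -13.88 percentage points.

-13.88 percentage points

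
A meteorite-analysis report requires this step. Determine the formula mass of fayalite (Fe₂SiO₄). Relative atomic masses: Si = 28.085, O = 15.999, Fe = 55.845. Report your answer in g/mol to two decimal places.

M = 2(55.845) + 1(28.085) + 4(15.999)

203.77 g/mol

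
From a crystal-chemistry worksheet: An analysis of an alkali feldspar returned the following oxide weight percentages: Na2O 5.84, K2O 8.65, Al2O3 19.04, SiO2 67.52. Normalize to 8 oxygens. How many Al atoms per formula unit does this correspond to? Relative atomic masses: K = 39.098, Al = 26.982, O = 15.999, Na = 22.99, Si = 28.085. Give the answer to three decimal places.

0.998 Al apfu

5.84 wt% Na2O ÷ 61.979 g/mol = 0.09423 mol, giving 0.18846 Na and 0.09423 O.
8.65 wt% K2O ÷ 94.195 g/mol = 0.09183 mol, giving 0.18366 K and 0.09183 O.
19.04 wt% Al2O3 ÷ 101.961 g/mol = 0.18674 mol, giving 0.37348 Al and 0.56022 O.
67.52 wt% SiO2 ÷ 60.083 g/mol = 1.12378 mol, giving 1.12378 Si and 2.24756 O.
Oxygen sums to 2.99384; scaling by 8/2.99384 = 2.67215 puts the formula on 8 O.
Al: 0.37348 × 2.67215 = 0.998 atoms per formula unit.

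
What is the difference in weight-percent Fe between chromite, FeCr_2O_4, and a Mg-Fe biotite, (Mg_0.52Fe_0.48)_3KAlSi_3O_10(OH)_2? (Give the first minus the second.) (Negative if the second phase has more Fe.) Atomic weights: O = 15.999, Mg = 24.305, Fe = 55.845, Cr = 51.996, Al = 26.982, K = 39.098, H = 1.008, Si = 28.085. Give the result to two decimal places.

7.57 percentage points

First mineral: 55.845 g Fe in 223.833 g formula = 24.95 wt% Fe.
Second mineral: 80.417 g Fe in 462.672 g formula = 17.38 wt% Fe.
24.95% − 17.38% gives a difference of 7.57 percentage points.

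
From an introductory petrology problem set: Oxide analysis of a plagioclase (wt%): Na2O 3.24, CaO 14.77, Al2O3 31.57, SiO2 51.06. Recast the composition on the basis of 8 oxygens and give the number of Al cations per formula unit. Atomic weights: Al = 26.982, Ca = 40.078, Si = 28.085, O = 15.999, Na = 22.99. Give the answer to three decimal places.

3.24 wt% Na2O ÷ 61.979 g/mol = 0.05228 mol, giving 0.10456 Na and 0.05228 O.
14.77 wt% CaO ÷ 56.077 g/mol = 0.26339 mol, giving 0.26339 Ca and 0.26339 O.
31.57 wt% Al2O3 ÷ 101.961 g/mol = 0.30963 mol, giving 0.61926 Al and 0.92889 O.
51.06 wt% SiO2 ÷ 60.083 g/mol = 0.84982 mol, giving 0.84982 Si and 1.69964 O.
Oxygen sums to 2.94420; scaling by 8/2.94420 = 2.71721 puts the formula on 8 O.
Al: 0.61926 × 2.71721 = 1.683 atoms per formula unit.

1.683 Al apfu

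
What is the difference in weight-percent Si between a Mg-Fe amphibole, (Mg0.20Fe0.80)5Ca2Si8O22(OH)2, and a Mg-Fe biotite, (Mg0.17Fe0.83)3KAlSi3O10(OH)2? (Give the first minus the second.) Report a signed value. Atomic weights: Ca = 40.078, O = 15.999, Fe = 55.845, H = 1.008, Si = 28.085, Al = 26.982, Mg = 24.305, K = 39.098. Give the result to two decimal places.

First mineral: 224.680 g Si in 938.513 g formula = 23.94 wt% Si.
Second mineral: 84.255 g Si in 495.789 g formula = 16.99 wt% Si.
23.94% − 16.99% gives a difference of 6.95 percentage points.

6.95 percentage points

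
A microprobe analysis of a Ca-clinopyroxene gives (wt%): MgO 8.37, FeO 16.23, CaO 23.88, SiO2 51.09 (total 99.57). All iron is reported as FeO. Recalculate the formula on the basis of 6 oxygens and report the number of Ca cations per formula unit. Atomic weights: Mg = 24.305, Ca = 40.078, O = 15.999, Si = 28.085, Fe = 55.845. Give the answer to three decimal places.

8.37 wt% MgO ÷ 40.304 g/mol = 0.20767 mol, giving 0.20767 Mg and 0.20767 O.
16.23 wt% FeO ÷ 71.844 g/mol = 0.22591 mol, giving 0.22591 Fe and 0.22591 O.
23.88 wt% CaO ÷ 56.077 g/mol = 0.42584 mol, giving 0.42584 Ca and 0.42584 O.
51.09 wt% SiO2 ÷ 60.083 g/mol = 0.85032 mol, giving 0.85032 Si and 1.70064 O.
Oxygen sums to 2.56006; scaling by 6/2.56006 = 2.34370 puts the formula on 6 O.
Ca: 0.42584 × 2.34370 = 0.998 atoms per formula unit.

0.998 Ca apfu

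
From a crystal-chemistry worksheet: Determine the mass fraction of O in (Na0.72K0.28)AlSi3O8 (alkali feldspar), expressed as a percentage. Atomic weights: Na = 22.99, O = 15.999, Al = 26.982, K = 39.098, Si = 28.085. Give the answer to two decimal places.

Molar mass of (Na0.72K0.28)AlSi3O8: 0.72·22.99 + 0.28·39.098 + 1·26.982 + 3·28.085 + 8·15.999 = 266.729 g/mol.
Mass of O per formula unit: 8 × 15.999 = 127.992 g.
Weight fraction O = 127.992 / 266.729 = 0.4799.

47.99 weight percent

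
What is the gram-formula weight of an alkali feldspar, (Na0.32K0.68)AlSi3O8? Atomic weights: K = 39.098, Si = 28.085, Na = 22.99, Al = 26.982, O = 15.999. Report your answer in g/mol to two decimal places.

M = 0.32·22.99 + 0.68·39.098 + 1·26.982 + 3·28.085 + 8·15.999

273.17 g/mol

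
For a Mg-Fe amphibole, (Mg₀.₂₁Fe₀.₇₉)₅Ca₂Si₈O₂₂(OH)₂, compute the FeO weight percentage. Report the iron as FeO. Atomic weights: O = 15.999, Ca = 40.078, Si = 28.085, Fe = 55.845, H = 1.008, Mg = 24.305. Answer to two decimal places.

30.29 wt%

M((Mg₀.₂₁Fe₀.₇₉)₅Ca₂Si₈O₂₂(OH)₂) = 936.936 g/mol; M(FeO) = 71.844 g/mol.
Moles FeO per formula unit = 3.95 Fe ÷ 1 = 3.9500.
FeO fraction = (3.9500 × 71.844) / 936.936 = 283.784/936.936 = 0.3029.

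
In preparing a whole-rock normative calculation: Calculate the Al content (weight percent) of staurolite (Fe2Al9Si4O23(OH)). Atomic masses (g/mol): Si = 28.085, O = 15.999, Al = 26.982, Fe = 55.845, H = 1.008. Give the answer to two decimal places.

Formula mass = 2*55.845 + 9*26.982 + 4*28.085 + 24*15.999 + 1*1.008 = 851.852 g/mol, of which 242.838 g is Al.
So Al makes up 242.838/851.852 = 0.2851 of the mass, i.e. 28.51%.

28.51 weight percent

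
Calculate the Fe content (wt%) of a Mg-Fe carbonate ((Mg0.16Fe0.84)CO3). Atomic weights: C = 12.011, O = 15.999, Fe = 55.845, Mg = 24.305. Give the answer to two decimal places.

42.33 wt%

Molar mass of (Mg0.16Fe0.84)CO3: 0.16×24.305 + 0.84×55.845 + 1×12.011 + 3×15.999 = 110.807 g/mol.
Mass of Fe per formula unit: 0.84 × 55.845 = 46.910 g.
Weight fraction Fe = 46.910 / 110.807 = 0.4233.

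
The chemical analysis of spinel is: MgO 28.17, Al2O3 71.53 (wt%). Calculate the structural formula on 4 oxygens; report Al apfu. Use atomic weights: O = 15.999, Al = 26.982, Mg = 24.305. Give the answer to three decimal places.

28.17 wt% MgO ÷ 40.304 g/mol = 0.69894 mol, giving 0.69894 Mg and 0.69894 O.
71.53 wt% Al2O3 ÷ 101.961 g/mol = 0.70154 mol, giving 1.40308 Al and 2.10462 O.
Oxygen sums to 2.80356; scaling by 4/2.80356 = 1.42676 puts the formula on 4 O.
Al: 1.40308 × 1.42676 = 2.002 atoms per formula unit.

2.002 Al apfu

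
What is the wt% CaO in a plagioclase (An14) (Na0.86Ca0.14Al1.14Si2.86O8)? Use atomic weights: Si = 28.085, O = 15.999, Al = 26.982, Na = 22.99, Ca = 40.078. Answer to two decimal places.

Molar mass of Na0.86Ca0.14Al1.14Si2.86O8 = 0.86×22.99 + 0.14×40.078 + 1.14×26.982 + 2.86×28.085 + 8×15.999 = 264.457 g/mol.
Each formula unit contains 0.14 Ca, equivalent to 0.14/1 = 0.1400 mol CaO.
M(CaO) = 1×40.078 + 1×15.999 = 56.077 g/mol.
Mass of CaO per formula unit = 0.1400 × 56.077 = 7.851 g.
CaO wt% = 7.851 / 264.457 × 100 = 2.97%.

2.97 wt%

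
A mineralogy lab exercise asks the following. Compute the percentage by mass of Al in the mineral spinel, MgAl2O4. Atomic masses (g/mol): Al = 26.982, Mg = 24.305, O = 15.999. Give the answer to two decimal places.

Molar mass of MgAl2O4: 1·24.305 + 2·26.982 + 4·15.999 = 142.265 g/mol.
Mass of Al per formula unit: 2 × 26.982 = 53.964 g.
Weight fraction Al = 53.964 / 142.265 = 0.3793.

37.93 wt%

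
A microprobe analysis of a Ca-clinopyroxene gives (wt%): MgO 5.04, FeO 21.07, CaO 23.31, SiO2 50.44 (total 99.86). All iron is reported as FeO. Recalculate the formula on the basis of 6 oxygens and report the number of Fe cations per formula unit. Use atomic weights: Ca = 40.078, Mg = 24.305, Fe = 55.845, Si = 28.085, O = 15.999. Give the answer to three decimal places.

5.04 wt% MgO ÷ 40.304 g/mol = 0.12505 mol, giving 0.12505 Mg and 0.12505 O.
21.07 wt% FeO ÷ 71.844 g/mol = 0.29327 mol, giving 0.29327 Fe and 0.29327 O.
23.31 wt% CaO ÷ 56.077 g/mol = 0.41568 mol, giving 0.41568 Ca and 0.41568 O.
50.44 wt% SiO2 ÷ 60.083 g/mol = 0.83951 mol, giving 0.83951 Si and 1.67902 O.
Oxygen sums to 2.51302; scaling by 6/2.51302 = 2.38757 puts the formula on 6 O.
Fe: 0.29327 × 2.38757 = 0.700 atoms per formula unit.

0.700 Fe apfu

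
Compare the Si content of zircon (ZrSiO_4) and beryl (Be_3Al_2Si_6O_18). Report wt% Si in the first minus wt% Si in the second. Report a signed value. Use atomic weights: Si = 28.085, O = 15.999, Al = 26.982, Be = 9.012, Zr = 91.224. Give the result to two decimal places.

First mineral: 28.085 g Si in 183.305 g formula = 15.32 wt% Si.
Second mineral: 168.510 g Si in 537.492 g formula = 31.35 wt% Si.
15.32% − 31.35% gives a difference of -16.03 percentage points.

-16.03 percentage points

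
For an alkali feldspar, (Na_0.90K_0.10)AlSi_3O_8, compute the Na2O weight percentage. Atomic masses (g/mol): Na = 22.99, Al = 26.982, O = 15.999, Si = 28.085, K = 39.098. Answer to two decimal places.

10.57 wt%

Molar mass of (Na_0.90K_0.10)AlSi_3O_8 = 0.90·22.99 + 0.10·39.098 + 1·26.982 + 3·28.085 + 8·15.999 = 263.830 g/mol.
Each formula unit contains 0.90 Na, equivalent to 0.90/2 = 0.4500 mol Na2O.
M(Na2O) = 2×22.99 + 1×15.999 = 61.979 g/mol.
Mass of Na2O per formula unit = 0.4500 × 61.979 = 27.891 g.
Na2O wt% = 27.891 / 263.830 × 100 = 10.57%.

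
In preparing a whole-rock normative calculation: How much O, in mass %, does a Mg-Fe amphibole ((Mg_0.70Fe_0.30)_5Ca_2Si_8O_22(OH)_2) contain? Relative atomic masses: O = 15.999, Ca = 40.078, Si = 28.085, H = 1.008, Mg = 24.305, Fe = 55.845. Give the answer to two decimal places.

44.67 mass %

Formula mass = 3.50*24.305 + 1.50*55.845 + 2*40.078 + 8*28.085 + 24*15.999 + 2*1.008 = 859.663 g/mol, of which 383.976 g is O.
So O makes up 383.976/859.663 = 0.4467 of the mass, i.e. 44.67%.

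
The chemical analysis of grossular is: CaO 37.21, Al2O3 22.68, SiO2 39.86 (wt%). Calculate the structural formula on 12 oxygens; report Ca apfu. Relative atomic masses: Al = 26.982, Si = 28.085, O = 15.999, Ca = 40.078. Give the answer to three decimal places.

CaO (M=56.077): mol = 0.66355; Ca = 0.66355, O = 0.66355.
Al2O3 (M=101.961): mol = 0.22244; Al = 0.44488, O = 0.66732.
SiO2 (M=60.083): mol = 0.66342; Si = 0.66342, O = 1.32684.
ΣO = 2.65771; factor = 12/ΣO = 4.51517.
Ca apfu = 0.66355 × 4.51517 = 2.996.

2.996 Ca apfu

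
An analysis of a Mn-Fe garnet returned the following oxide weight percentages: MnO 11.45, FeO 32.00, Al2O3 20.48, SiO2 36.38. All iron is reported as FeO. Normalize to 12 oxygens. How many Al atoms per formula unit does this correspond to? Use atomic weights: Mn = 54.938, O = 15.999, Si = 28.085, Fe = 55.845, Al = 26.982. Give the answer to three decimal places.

1.992 Al apfu

MnO: 11.45/70.937 = 0.16141 mol → 0.16141 mol Mn, 0.16141 mol O.
FeO: 32.00/71.844 = 0.44541 mol → 0.44541 mol Fe, 0.44541 mol O.
Al2O3: 20.48/101.961 = 0.20086 mol → 0.40172 mol Al, 0.60258 mol O.
SiO2: 36.38/60.083 = 0.60550 mol → 0.60550 mol Si, 1.21100 mol O.
Total oxygen = 2.42040 mol. Normalization factor = 12/2.42040 = 4.95786.
Al per 12 O = 0.40172 × 4.95786 = 1.992.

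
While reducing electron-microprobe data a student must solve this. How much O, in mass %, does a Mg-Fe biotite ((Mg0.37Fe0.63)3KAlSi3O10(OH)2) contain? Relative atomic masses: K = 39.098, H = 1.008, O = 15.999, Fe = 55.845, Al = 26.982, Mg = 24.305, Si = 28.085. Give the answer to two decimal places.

40.26 mass %

Molar mass of (Mg0.37Fe0.63)3KAlSi3O10(OH)2: 1.11*24.305 + 1.89*55.845 + 1*39.098 + 1*26.982 + 3*28.085 + 12*15.999 + 2*1.008 = 476.865 g/mol.
Mass of O per formula unit: 12 × 15.999 = 191.988 g.
Weight fraction O = 191.988 / 476.865 = 0.4026.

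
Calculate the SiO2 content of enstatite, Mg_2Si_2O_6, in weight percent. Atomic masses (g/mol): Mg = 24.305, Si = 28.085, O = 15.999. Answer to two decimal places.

Molar mass of Mg_2Si_2O_6 = 2×24.305 + 2×28.085 + 6×15.999 = 200.774 g/mol.
Each formula unit contains 2 Si, equivalent to 2/1 = 2.0000 mol SiO2.
M(SiO2) = 1×28.085 + 2×15.999 = 60.083 g/mol.
Mass of SiO2 per formula unit = 2.0000 × 60.083 = 120.166 g.
SiO2 wt% = 120.166 / 200.774 × 100 = 59.85%.

59.85 wt%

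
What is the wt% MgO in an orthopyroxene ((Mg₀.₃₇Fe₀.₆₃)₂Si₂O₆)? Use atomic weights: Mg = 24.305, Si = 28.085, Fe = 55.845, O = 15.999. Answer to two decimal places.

M((Mg₀.₃₇Fe₀.₆₃)₂Si₂O₆) = 240.514 g/mol; M(MgO) = 40.304 g/mol.
Moles MgO per formula unit = 0.74 Mg ÷ 1 = 0.7400.
MgO fraction = (0.7400 × 40.304) / 240.514 = 29.825/240.514 = 0.1240.

12.40 wt%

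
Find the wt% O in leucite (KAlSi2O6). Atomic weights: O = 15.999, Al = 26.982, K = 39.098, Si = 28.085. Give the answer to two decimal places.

Formula mass = 1*39.098 + 1*26.982 + 2*28.085 + 6*15.999 = 218.244 g/mol, of which 95.994 g is O.
So O makes up 95.994/218.244 = 0.4398 of the mass, i.e. 43.98%.

43.98 mass %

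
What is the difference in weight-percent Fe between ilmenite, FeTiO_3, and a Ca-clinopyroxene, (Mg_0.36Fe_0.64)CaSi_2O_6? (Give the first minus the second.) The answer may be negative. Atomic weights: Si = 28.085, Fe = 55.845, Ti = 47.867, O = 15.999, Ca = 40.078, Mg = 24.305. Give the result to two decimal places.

M(FeTiO_3) = 151.709 g/mol, so wt% Fe = 55.845/151.709 × 100 = 36.81%.
M((Mg_0.36Fe_0.64)CaSi_2O_6) = 236.733 g/mol, so wt% Fe = 35.741/236.733 × 100 = 15.10%.
36.81 − 15.10 = 21.71 pp.

21.71 percentage points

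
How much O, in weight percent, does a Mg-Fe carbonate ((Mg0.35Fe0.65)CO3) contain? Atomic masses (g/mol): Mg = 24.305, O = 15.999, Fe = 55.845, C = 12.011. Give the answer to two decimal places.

M((Mg0.35Fe0.65)CO3) = 104.814 g/mol.
O contributes 3 × 15.999 = 47.997 g per mole.
47.997/104.814 = 0.4579 → 45.79%.

45.79 weight percent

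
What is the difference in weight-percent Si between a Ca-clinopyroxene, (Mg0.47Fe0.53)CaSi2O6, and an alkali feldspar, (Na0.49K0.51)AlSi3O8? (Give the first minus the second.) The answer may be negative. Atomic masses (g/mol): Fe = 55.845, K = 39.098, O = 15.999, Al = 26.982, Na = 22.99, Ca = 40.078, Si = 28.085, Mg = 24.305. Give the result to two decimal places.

First mineral: 56.170 g Si in 233.263 g formula = 24.08 wt% Si.
Second mineral: 84.255 g Si in 270.434 g formula = 31.16 wt% Si.
24.08% − 31.16% gives a difference of -7.08 percentage points.

-7.08 percentage points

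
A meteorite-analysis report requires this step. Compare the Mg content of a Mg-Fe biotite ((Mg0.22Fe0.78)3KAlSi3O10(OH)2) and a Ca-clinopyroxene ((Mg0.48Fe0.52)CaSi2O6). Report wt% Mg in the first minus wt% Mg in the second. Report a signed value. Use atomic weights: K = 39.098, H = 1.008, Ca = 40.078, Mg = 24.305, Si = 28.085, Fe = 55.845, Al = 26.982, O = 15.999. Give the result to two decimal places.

-1.74 percentage points

Mg in (Mg0.22Fe0.78)3KAlSi3O10(OH)2: molar mass 491.058 g/mol; 0.66×24.305 = 16.041 g → 3.27 wt%.
Mg in (Mg0.48Fe0.52)CaSi2O6: molar mass 232.948 g/mol; 0.48×24.305 = 11.666 g → 5.01 wt%.
Difference = 3.27 − 5.01 = -1.74 percentage points.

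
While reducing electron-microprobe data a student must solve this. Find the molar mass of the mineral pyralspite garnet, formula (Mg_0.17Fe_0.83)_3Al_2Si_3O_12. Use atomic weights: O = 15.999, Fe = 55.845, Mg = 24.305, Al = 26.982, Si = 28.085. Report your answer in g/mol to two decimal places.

481.66 g/mol

The formula mass is the sum 0.51·24.305 + 2.49·55.845 + 2·26.982 + 3·28.085 + 12·15.999.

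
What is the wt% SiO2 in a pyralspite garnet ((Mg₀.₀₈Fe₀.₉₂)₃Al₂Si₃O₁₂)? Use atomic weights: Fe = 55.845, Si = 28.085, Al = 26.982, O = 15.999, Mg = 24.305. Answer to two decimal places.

Molar mass of (Mg₀.₀₈Fe₀.₉₂)₃Al₂Si₃O₁₂ = 0.24×24.305 + 2.76×55.845 + 2×26.982 + 3×28.085 + 12×15.999 = 490.172 g/mol.
Each formula unit contains 3 Si, equivalent to 3/1 = 3.0000 mol SiO2.
M(SiO2) = 1×28.085 + 2×15.999 = 60.083 g/mol.
Mass of SiO2 per formula unit = 3.0000 × 60.083 = 180.249 g.
SiO2 wt% = 180.249 / 490.172 × 100 = 36.77%.

36.77 wt%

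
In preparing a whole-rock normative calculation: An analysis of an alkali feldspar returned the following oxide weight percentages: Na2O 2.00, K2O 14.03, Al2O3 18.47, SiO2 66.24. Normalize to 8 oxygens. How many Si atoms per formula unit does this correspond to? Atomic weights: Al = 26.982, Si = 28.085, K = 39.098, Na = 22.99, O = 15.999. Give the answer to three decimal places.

3.011 Si apfu

Na2O (M=61.979): mol = 0.03227; Na = 0.06454, O = 0.03227.
K2O (M=94.195): mol = 0.14895; K = 0.29790, O = 0.14895.
Al2O3 (M=101.961): mol = 0.18115; Al = 0.36230, O = 0.54345.
SiO2 (M=60.083): mol = 1.10247; Si = 1.10247, O = 2.20494.
ΣO = 2.92961; factor = 8/ΣO = 2.73074.
Si apfu = 1.10247 × 2.73074 = 3.011.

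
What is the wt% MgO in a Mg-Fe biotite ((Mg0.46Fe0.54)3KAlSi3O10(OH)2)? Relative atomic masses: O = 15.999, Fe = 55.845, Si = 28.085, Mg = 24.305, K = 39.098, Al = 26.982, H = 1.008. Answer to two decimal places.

11.88 wt%

M((Mg0.46Fe0.54)3KAlSi3O10(OH)2) = 468.349 g/mol; M(MgO) = 40.304 g/mol.
Moles MgO per formula unit = 1.38 Mg ÷ 1 = 1.3800.
MgO fraction = (1.3800 × 40.304) / 468.349 = 55.620/468.349 = 0.1188.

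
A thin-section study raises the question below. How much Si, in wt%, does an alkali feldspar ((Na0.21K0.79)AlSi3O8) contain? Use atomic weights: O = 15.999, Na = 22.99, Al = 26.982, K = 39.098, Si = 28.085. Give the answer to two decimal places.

30.64 wt%

Molar mass of (Na0.21K0.79)AlSi3O8: 0.21*22.99 + 0.79*39.098 + 1*26.982 + 3*28.085 + 8*15.999 = 274.944 g/mol.
Mass of Si per formula unit: 3 × 28.085 = 84.255 g.
Weight fraction Si = 84.255 / 274.944 = 0.3064.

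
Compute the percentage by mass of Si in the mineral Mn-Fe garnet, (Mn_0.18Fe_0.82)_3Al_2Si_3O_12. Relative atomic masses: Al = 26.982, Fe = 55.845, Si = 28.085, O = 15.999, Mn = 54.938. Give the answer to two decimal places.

M((Mn_0.18Fe_0.82)_3Al_2Si_3O_12) = 497.252 g/mol.
Si contributes 3 × 28.085 = 84.255 g per mole.
84.255/497.252 = 0.1694 → 16.94%.

16.94 wt%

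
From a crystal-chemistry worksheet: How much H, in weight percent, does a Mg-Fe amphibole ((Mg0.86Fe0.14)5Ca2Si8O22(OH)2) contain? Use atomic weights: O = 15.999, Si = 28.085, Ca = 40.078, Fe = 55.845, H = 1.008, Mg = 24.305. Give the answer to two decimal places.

Formula mass = 4.30*24.305 + 0.70*55.845 + 2*40.078 + 8*28.085 + 24*15.999 + 2*1.008 = 834.431 g/mol, of which 2.016 g is H.
So H makes up 2.016/834.431 = 0.0024 of the mass, i.e. 0.24%.

0.24 weight percent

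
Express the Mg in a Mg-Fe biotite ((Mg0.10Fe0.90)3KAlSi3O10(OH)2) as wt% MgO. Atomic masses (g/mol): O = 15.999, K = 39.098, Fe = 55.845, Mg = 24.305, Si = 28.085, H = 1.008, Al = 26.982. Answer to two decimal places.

2.41 wt%

Molar mass of (Mg0.10Fe0.90)3KAlSi3O10(OH)2 = 0.30×24.305 + 2.70×55.845 + 1×39.098 + 1×26.982 + 3×28.085 + 12×15.999 + 2×1.008 = 502.412 g/mol.
Each formula unit contains 0.30 Mg, equivalent to 0.30/1 = 0.3000 mol MgO.
M(MgO) = 1×24.305 + 1×15.999 = 40.304 g/mol.
Mass of MgO per formula unit = 0.3000 × 40.304 = 12.091 g.
MgO wt% = 12.091 / 502.412 × 100 = 2.41%.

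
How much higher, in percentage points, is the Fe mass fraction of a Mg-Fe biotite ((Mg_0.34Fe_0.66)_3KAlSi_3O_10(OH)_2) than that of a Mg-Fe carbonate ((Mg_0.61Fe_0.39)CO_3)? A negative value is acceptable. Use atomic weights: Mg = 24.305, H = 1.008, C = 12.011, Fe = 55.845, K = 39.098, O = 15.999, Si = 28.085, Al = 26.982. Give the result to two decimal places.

0.51 percentage points

Fe in (Mg_0.34Fe_0.66)_3KAlSi_3O_10(OH)_2: molar mass 479.703 g/mol; 1.98×55.845 = 110.573 g → 23.05 wt%.
Fe in (Mg_0.61Fe_0.39)CO_3: molar mass 96.614 g/mol; 0.39×55.845 = 21.780 g → 22.54 wt%.
Difference = 23.05 − 22.54 = 0.51 percentage points.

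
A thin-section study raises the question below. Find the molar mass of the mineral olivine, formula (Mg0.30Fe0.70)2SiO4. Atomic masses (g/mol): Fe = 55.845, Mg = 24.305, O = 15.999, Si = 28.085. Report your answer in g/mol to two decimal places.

184.85 g/mol

The formula mass is the sum 0.60*24.305 + 1.40*55.845 + 1*28.085 + 4*15.999.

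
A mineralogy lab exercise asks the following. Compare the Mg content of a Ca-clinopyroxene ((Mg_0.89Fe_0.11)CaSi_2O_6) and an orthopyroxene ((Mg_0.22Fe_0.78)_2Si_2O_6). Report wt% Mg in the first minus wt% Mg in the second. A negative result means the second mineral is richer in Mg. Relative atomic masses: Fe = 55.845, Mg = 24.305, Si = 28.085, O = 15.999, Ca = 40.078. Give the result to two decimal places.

5.55 percentage points

M((Mg_0.89Fe_0.11)CaSi_2O_6) = 220.016 g/mol, so wt% Mg = 21.631/220.016 × 100 = 9.83%.
M((Mg_0.22Fe_0.78)_2Si_2O_6) = 249.976 g/mol, so wt% Mg = 10.694/249.976 × 100 = 4.28%.
9.83 − 4.28 = 5.55 pp.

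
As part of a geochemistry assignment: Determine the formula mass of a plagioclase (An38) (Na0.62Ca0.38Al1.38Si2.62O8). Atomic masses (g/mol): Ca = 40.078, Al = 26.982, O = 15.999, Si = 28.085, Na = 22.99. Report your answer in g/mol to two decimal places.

The formula mass is the sum 0.62×22.99 + 0.38×40.078 + 1.38×26.982 + 2.62×28.085 + 8×15.999.

268.29 g/mol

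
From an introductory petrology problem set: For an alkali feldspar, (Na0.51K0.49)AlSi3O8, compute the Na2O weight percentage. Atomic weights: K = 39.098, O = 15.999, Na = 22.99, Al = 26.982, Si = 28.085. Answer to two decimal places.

Molar mass of (Na0.51K0.49)AlSi3O8 = 0.51×22.99 + 0.49×39.098 + 1×26.982 + 3×28.085 + 8×15.999 = 270.112 g/mol.
Each formula unit contains 0.51 Na, equivalent to 0.51/2 = 0.2550 mol Na2O.
M(Na2O) = 2×22.99 + 1×15.999 = 61.979 g/mol.
Mass of Na2O per formula unit = 0.2550 × 61.979 = 15.805 g.
Na2O wt% = 15.805 / 270.112 × 100 = 5.85%.

5.85 wt%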